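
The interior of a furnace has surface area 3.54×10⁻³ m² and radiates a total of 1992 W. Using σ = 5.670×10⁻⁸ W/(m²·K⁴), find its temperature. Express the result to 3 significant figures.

T ≈ 1.77×10³ K

Area A = 3.54×10⁻³ m².
P = σAT⁴ ⇒ T = (P/(σA))^(1/4) = (1992/(5.670×10⁻⁸×3.54×10⁻³))^(1/4) = 1.77×10³ K.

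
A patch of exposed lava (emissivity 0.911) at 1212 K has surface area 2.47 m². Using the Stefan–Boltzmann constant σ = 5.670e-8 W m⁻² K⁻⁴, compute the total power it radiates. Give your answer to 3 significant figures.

Area A = 2.47 m².
P = εσAT⁴ = 0.911 × 5.670×10⁻⁸ × 2.47 × (1212)⁴ = 2.75×10⁵ W.

P ≈ 2.75×10⁵ W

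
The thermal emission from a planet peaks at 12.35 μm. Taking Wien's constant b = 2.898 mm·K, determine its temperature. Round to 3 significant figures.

T ≈ 235 K

Wien's law gives T = b/λ_max = (2.898×10⁻³ m·K)/(1.235×10⁻⁵ m) = 235 K.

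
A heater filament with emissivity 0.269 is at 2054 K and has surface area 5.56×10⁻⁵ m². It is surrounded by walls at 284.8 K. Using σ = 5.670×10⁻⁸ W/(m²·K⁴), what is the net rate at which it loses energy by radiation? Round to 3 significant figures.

Net loss ≈ 15.1 W

Area A = 5.56×10⁻⁵ m².
Net radiated power P_net = εσA(T⁴ − T₀⁴) = 0.269×5.670×10⁻⁸×5.56×10⁻⁵×(2054⁴ − 284.8⁴).
T⁴ − T₀⁴ = 1.77993×10¹³ − 6.57900×10⁹ = 1.77927×10¹³ K⁴, so P_net = 15.1 W.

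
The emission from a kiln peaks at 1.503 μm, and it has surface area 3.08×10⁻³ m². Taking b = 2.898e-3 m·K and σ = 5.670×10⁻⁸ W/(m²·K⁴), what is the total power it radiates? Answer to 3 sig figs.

P ≈ 2.41×10³ W

Wien's law: T = b/λ_max = 2.898×10⁻³/1.503×10⁻⁶ = 1928.14 K.
Area A = 3.08×10⁻³ m².
Then P = σAT⁴ = 5.670×10⁻⁸×3.08×10⁻³×(1928.14)⁴ = 2.41×10³ W.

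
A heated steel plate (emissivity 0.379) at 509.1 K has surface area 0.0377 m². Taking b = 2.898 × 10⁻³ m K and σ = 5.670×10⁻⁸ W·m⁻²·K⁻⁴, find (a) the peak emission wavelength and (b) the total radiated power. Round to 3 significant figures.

λ_max ≈ 5.69 μm; P ≈ 54.4 W

(a) λ_max = b/T = 2.898×10⁻³/509.1 = 5.692×10⁻⁶ m = 5.69 μm.
Area A = 0.0377 m².
(b) P = εσAT⁴ = 0.379×5.670×10⁻⁸×0.0377×(509.1)⁴ = 54.4 W.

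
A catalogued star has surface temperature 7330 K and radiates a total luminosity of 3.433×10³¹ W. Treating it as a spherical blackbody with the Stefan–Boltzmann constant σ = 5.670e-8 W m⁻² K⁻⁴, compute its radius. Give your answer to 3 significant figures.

R ≈ 1.29×10¹¹ m

L = 4πR²σT⁴ ⇒ R = √(L/(4πσT⁴)).
σT⁴ = 1.63681×10⁸ W/m², so R = √(3.433×10³¹/(4π×1.63681×10⁸)) = 1.29×10¹¹ m.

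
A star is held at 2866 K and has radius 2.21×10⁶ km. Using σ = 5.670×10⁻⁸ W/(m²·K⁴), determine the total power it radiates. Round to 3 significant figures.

P ≈ 2.35×10²⁶ W

Surface area A = 4πR² = 4π(2.21×10⁹ m)² = 6.13754×10¹⁹ m².
P = σAT⁴ = 5.670×10⁻⁸ × 6.13754×10¹⁹ × (2866)⁴ = 2.35×10²⁶ W.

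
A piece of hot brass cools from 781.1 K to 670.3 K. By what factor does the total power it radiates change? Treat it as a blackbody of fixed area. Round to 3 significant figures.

P₂/P₁ ≈ 0.542

P ∝ T⁴, so P₂/P₁ = (T₂/T₁)⁴ = (670.3/781.1)⁴ = (0.858149)⁴ = 0.542.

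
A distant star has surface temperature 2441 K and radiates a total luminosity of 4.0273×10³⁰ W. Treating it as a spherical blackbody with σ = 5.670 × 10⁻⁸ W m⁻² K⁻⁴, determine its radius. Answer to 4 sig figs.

L = 4πR²σT⁴ ⇒ R = √(L/(4πσT⁴)).
σT⁴ = 2.01305×10⁶ W/m², so R = √(4.0273×10³⁰/(4π×2.01305×10⁶)) = 3.990×10¹¹ m.

R ≈ 3.990×10¹¹ m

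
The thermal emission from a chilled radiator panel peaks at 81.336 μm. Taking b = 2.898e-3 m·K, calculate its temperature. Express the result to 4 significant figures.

Wien's law gives T = b/λ_max = (2.898×10⁻³ m·K)/(8.1336×10⁻⁵ m) = 35.63 K.

T ≈ 35.63 K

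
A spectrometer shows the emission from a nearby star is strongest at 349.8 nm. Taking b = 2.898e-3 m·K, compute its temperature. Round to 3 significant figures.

T ≈ 8.28×10³ K

Wien's law gives T = b/λ_max = (2.898×10⁻³ m·K)/(3.498×10⁻⁷ m) = 8.28×10³ K.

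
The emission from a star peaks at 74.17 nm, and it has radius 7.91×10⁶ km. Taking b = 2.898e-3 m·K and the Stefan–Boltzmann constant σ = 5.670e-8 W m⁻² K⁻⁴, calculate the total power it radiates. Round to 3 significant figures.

P ≈ 1.04×10³² W

Wien's law: T = b/λ_max = 2.898×10⁻³/7.417×10⁻⁸ = 39072.4 K.
Surface area A = 4πR² = 4π(7.91×10⁹ m)² = 7.86254×10²⁰ m².
Then P = σAT⁴ = 5.670×10⁻⁸×7.86254×10²⁰×(39072.4)⁴ = 1.04×10³² W.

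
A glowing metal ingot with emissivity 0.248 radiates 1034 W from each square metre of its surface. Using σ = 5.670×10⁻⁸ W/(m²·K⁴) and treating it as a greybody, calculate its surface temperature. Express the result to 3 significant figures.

I = εσT⁴, so T = (I/εσ)^(1/4) = (1034/(0.248×5.670×10⁻⁸))^(1/4) = 521 K.

T ≈ 521 K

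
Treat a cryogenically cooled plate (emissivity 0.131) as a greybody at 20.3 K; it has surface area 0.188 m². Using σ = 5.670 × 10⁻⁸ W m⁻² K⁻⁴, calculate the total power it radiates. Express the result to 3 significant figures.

P ≈ 2.37×10⁻⁴ W

Area A = 0.188 m².
P = εσAT⁴ = 0.131 × 5.670×10⁻⁸ × 0.188 × (20.3)⁴ = 2.37×10⁻⁴ W.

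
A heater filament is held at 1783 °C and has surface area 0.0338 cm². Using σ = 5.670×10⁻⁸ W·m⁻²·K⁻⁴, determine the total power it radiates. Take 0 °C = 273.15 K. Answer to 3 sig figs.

P ≈ 3.43 W

T = 1783 °C + 273.15 = 2056.15 K.
Area A = 0.0338 cm² = 3.38×10⁻⁶ m².
P = σAT⁴ = 5.670×10⁻⁸ × 3.38×10⁻⁶ × (2056.15)⁴ = 3.43 W.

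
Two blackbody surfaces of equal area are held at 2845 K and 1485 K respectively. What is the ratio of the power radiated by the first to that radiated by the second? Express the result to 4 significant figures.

P₁/P₂ ≈ 13.47

With equal areas, P₁/P₂ = (T₁/T₂)⁴ = (2845/1485)⁴ = 13.47.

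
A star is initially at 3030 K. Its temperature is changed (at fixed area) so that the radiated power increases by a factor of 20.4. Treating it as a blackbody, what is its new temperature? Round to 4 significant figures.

T₂ ≈ 6439 K

P ∝ T⁴, so T₂/T₁ = (P₂/P₁)^(1/4) = (20.4)^(1/4) = 2.12524.
T₂ = 3030 × 2.12524 = 6439 K.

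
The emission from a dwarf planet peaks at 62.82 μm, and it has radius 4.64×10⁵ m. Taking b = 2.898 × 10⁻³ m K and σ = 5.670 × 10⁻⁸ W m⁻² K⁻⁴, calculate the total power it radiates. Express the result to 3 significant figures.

Wien's law: T = b/λ_max = 2.898×10⁻³/6.282×10⁻⁵ = 46.1318 K.
Surface area A = 4πR² = 4π(4.64×10⁵ m)² = 2.70549×10¹² m².
Then P = σAT⁴ = 5.670×10⁻⁸×2.70549×10¹²×(46.1318)⁴ = 6.95×10¹¹ W.

P ≈ 6.95×10¹¹ W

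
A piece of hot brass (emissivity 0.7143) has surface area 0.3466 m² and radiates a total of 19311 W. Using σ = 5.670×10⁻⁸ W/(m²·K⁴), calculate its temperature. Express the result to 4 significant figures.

T ≈ 1083 K

Area A = 0.3466 m².
P = εσAT⁴ ⇒ T = (P/(εσA))^(1/4) = (19311/(0.7143×5.670×10⁻⁸×0.3466))^(1/4) = 1083 K.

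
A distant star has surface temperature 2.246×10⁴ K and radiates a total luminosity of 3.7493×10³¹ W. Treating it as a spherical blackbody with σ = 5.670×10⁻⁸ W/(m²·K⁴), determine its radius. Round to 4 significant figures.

R ≈ 1.438×10¹⁰ m

L = 4πR²σT⁴ ⇒ R = √(L/(4πσT⁴)).
σT⁴ = 1.44285×10¹⁰ W/m², so R = √(3.7493×10³¹/(4π×1.44285×10¹⁰)) = 1.438×10¹⁰ m.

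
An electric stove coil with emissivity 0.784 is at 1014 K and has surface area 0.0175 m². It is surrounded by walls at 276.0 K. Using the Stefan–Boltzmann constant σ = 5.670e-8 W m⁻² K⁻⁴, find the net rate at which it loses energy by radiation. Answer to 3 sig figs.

Net loss ≈ 818 W

Area A = 0.0175 m².
Net radiated power P_net = εσA(T⁴ − T₀⁴) = 0.784×5.670×10⁻⁸×0.0175×(1014⁴ − 276.0⁴).
T⁴ − T₀⁴ = 1.05719×10¹² − 5.80278×10⁹ = 1.05139×10¹² K⁴, so P_net = 818 W.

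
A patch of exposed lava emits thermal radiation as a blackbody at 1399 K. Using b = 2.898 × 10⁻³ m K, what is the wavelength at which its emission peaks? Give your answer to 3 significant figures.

Wien's displacement law: λ_max = b/T = (2.898×10⁻³ m·K)/(1399 K) = 2.071×10⁻⁶ m.
That is 2.07 μm, in the infrared range.

λ_max ≈ 2.07 μm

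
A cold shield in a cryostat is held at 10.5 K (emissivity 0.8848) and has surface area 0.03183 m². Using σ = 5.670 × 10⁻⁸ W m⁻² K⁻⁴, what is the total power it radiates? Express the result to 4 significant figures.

Area A = 0.03183 m².
P = εσAT⁴ = 0.8848 × 5.670×10⁻⁸ × 0.03183 × (10.5)⁴ = 1.941×10⁻⁵ W.

P ≈ 1.941×10⁻⁵ W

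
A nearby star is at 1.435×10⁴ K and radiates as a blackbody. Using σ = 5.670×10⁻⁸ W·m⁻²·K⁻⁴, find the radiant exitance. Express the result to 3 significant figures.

I ≈ 2.40×10⁹ W/m²

Stefan–Boltzmann: I = σT⁴ = 5.670×10⁻⁸ × (1.435×10⁴)⁴ = 2.40×10⁹ W/m².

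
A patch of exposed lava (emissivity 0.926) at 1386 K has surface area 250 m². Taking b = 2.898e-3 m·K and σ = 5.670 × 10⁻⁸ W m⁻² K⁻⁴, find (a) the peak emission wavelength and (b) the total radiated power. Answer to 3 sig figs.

(a) λ_max = b/T = 2.898×10⁻³/1386 = 2.091×10⁻⁶ m = 2.09 μm.
Area A = 250 m².
(b) P = εσAT⁴ = 0.926×5.670×10⁻⁸×250×(1386)⁴ = 4.84×10⁷ W.

λ_max ≈ 2.09 μm; P ≈ 4.84×10⁷ W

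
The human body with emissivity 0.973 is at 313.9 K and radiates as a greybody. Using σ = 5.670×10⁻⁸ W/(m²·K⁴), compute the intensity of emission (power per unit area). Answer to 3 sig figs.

Stefan–Boltzmann: I = εσT⁴ = 0.973 × 5.670×10⁻⁸ × (313.9)⁴ = 536 W/m².

I ≈ 536 W/m²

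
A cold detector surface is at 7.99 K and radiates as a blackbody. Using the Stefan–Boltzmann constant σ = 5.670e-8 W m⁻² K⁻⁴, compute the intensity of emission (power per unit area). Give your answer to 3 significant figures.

Stefan–Boltzmann: I = σT⁴ = 5.670×10⁻⁸ × (7.99)⁴ = 2.31×10⁻⁴ W/m².

I ≈ 2.31×10⁻⁴ W/m²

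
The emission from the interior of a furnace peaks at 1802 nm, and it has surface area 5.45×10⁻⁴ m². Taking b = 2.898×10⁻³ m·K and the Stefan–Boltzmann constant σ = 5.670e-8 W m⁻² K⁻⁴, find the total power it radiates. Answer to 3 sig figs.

Wien's law: T = b/λ_max = 2.898×10⁻³/1.802×10⁻⁶ = 1608.21 K.
Area A = 5.45×10⁻⁴ m².
Then P = σAT⁴ = 5.670×10⁻⁸×5.45×10⁻⁴×(1608.21)⁴ = 207 W.

P ≈ 207 W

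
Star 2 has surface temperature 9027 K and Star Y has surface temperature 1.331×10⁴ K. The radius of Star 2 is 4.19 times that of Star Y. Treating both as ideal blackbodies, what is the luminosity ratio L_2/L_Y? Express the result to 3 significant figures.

L ∝ R²T⁴, so L_2/L_Y = (R_2/R_Y)²(T_2/T_Y)⁴ = (4.19)² × (9027/1.331×10⁴)⁴ = 17.5561 × 0.211574 = 3.71.

L_2/L_Y ≈ 3.71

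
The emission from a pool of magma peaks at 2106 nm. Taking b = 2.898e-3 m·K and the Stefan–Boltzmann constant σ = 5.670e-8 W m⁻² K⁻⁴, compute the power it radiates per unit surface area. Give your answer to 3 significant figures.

Wien's law: T = b/λ_max = 2.898×10⁻³/2.106×10⁻⁶ = 1376.07 K.
Then I = σT⁴ = 5.670×10⁻⁸×(1376.07)⁴ = 2.03×10⁵ W/m².

I ≈ 2.03×10⁵ W/m²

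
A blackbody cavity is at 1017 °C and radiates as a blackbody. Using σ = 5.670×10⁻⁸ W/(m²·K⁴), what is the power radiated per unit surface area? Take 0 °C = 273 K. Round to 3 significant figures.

T = 1017 °C + 273 = 1290 K.
Stefan–Boltzmann: I = σT⁴ = 5.670×10⁻⁸ × (1290)⁴ = 1.57×10⁵ W/m².

I ≈ 1.57×10⁵ W/m²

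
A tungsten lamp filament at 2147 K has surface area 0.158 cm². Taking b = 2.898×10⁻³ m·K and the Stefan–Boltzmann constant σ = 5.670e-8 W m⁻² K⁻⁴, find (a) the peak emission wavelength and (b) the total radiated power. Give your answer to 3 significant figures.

λ_max ≈ 1.35×10³ nm; P ≈ 19.0 W

(a) λ_max = b/T = 2.898×10⁻³/2147 = 1.350×10⁻⁶ m = 1.35×10³ nm.
Area A = 0.158 cm² = 1.58×10⁻⁵ m².
(b) P = σAT⁴ = 5.670×10⁻⁸×1.58×10⁻⁵×(2147)⁴ = 19.0 W.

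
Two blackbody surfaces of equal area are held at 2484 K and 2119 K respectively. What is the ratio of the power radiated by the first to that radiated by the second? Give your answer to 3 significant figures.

P₁/P₂ ≈ 1.89

With equal areas, P₁/P₂ = (T₁/T₂)⁴ = (2484/2119)⁴ = 1.89.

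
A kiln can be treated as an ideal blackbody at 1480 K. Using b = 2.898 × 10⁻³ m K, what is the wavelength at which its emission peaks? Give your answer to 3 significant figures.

Wien's displacement law: λ_max = b/T = (2.898×10⁻³ m·K)/(1480 K) = 1.958×10⁻⁶ m.
That is 1.96×10³ nm, in the infrared range.

λ_max ≈ 1.96×10³ nm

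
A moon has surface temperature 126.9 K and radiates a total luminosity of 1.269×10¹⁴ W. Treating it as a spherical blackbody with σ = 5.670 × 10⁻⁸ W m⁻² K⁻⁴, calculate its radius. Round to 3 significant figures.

R ≈ 8.29×10⁵ m

L = 4πR²σT⁴ ⇒ R = √(L/(4πσT⁴)).
σT⁴ = 14.7038 W/m², so R = √(1.269×10¹⁴/(4π×14.7038)) = 8.29×10⁵ m.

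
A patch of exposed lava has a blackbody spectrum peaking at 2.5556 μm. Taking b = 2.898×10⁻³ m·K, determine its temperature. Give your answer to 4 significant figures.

Wien's law gives T = b/λ_max = (2.898×10⁻³ m·K)/(2.5556×10⁻⁶ m) = 1134 K.

T ≈ 1134 K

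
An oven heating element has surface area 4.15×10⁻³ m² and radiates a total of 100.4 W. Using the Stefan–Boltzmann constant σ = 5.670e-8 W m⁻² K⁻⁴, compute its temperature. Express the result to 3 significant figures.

T ≈ 808 K

Area A = 4.15×10⁻³ m².
P = σAT⁴ ⇒ T = (P/(σA))^(1/4) = (100.4/(5.670×10⁻⁸×4.15×10⁻³))^(1/4) = 808 K.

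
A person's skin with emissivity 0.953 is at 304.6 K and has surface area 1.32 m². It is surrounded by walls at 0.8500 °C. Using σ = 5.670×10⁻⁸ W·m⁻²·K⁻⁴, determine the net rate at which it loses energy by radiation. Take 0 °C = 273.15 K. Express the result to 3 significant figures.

Surroundings: T = 0.8500 °C + 273.15 = 274.0000 K.
Area A = 1.32 m².
Net radiated power P_net = εσA(T⁴ − T₀⁴) = 0.953×5.670×10⁻⁸×1.32×(304.6⁴ − 274.0000⁴).
T⁴ − T₀⁴ = 8.60834×10⁹ − 5.63641×10⁹ = 2.97193×10⁹ K⁴, so P_net = 212 W.

Net loss ≈ 212 W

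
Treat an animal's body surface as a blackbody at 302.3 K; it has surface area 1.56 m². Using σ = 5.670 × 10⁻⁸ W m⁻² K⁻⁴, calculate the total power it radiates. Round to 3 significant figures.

Area A = 1.56 m².
P = σAT⁴ = 5.670×10⁻⁸ × 1.56 × (302.3)⁴ = 739 W.

P ≈ 739 W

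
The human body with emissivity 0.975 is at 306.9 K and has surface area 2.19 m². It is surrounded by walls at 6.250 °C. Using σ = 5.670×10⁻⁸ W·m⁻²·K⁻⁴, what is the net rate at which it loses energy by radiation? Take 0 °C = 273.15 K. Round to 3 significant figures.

Surroundings: T = 6.250 °C + 273.15 = 279.400 K.
Area A = 2.19 m².
Net radiated power P_net = εσA(T⁴ − T₀⁴) = 0.975×5.670×10⁻⁸×2.19×(306.9⁴ − 279.400⁴).
T⁴ − T₀⁴ = 8.87131×10⁹ − 6.09404×10⁹ = 2.77727×10⁹ K⁴, so P_net = 336 W.

Net loss ≈ 336 W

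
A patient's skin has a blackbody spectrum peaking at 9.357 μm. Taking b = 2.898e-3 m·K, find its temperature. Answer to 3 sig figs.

T ≈ 310 K

Wien's law gives T = b/λ_max = (2.898×10⁻³ m·K)/(9.357×10⁻⁶ m) = 310 K.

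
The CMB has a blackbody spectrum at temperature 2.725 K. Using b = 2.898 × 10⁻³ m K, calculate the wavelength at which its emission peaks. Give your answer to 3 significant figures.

Wien's displacement law: λ_max = b/T = (2.898×10⁻³ m·K)/(2.725 K) = 1.063×10⁻³ m.
That is 1.06×10⁻³ m, in the microwave range.

λ_max ≈ 1.06×10⁻³ m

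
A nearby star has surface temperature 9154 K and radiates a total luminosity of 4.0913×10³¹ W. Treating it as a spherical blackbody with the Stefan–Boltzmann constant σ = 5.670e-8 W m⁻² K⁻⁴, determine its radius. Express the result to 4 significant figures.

L = 4πR²σT⁴ ⇒ R = √(L/(4πσT⁴)).
σT⁴ = 3.98132×10⁸ W/m², so R = √(4.0913×10³¹/(4π×3.98132×10⁸)) = 9.043×10¹⁰ m.

R ≈ 9.043×10¹⁰ m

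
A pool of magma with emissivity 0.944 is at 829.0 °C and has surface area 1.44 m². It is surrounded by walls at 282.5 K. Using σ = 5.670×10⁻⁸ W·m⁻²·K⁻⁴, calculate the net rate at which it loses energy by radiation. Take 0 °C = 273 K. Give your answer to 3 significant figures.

Net loss ≈ 1.13×10⁵ W

T = 829.0 °C + 273 = 1102.0 K.
Area A = 1.44 m².
Net radiated power P_net = εσA(T⁴ − T₀⁴) = 0.944×5.670×10⁻⁸×1.44×(1102.0⁴ − 282.5⁴).
T⁴ − T₀⁴ = 1.47478×10¹² − 6.36904×10⁹ = 1.46841×10¹² K⁴, so P_net = 1.13×10⁵ W.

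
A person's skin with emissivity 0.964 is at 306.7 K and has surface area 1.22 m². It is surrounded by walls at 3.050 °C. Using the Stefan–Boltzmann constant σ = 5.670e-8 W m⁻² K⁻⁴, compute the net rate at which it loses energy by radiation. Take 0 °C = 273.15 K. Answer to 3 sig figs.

Surroundings: T = 3.050 °C + 273.15 = 276.200 K.
Area A = 1.22 m².
Net radiated power P_net = εσA(T⁴ − T₀⁴) = 0.964×5.670×10⁻⁸×1.22×(306.7⁴ − 276.200⁴).
T⁴ − T₀⁴ = 8.84820×10⁹ − 5.81962×10⁹ = 3.02858×10⁹ K⁴, so P_net = 202 W.

Net loss ≈ 202 W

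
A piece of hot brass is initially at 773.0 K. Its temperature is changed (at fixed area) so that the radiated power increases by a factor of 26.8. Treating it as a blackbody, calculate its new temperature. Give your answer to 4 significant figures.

P ∝ T⁴, so T₂/T₁ = (P₂/P₁)^(1/4) = (26.8)^(1/4) = 2.27527.
T₂ = 773.0 × 2.27527 = 1759 K.

T₂ ≈ 1759 K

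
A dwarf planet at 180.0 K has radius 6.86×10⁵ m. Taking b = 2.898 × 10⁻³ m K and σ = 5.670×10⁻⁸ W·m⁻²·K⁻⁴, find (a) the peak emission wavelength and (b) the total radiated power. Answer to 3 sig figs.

(a) λ_max = b/T = 2.898×10⁻³/180.0 = 1.610×10⁻⁵ m = 16.1 μm.
Surface area A = 4πR² = 4π(6.86×10⁵ m)² = 5.91368×10¹² m².
(b) P = σAT⁴ = 5.670×10⁻⁸×5.91368×10¹²×(180.0)⁴ = 3.52×10¹⁴ W.

λ_max ≈ 16.1 μm; P ≈ 3.52×10¹⁴ W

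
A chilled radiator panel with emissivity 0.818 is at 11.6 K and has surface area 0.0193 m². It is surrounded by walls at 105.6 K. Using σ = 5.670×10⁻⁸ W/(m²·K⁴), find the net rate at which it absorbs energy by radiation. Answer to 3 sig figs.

Net gain ≈ 0.111 W

Area A = 0.0193 m².
Net radiated power P_net = εσA(T⁴ − T₀⁴) = 0.818×5.670×10⁻⁸×0.0193×(11.6⁴ − 105.6⁴).
T⁴ − T₀⁴ = 18106.4 − 1.24353×10⁸ = -1.24335×10⁸ K⁴, so P_net = -0.111 W — negative, meaning a net gain of 0.111 W.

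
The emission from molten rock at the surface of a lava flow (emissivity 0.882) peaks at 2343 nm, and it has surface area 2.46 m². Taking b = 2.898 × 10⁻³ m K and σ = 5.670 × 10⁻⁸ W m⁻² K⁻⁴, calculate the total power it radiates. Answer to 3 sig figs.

Wien's law: T = b/λ_max = 2.898×10⁻³/2.343×10⁻⁶ = 1236.88 K.
Area A = 2.46 m².
Then P = εσAT⁴ = 0.882×5.670×10⁻⁸×2.46×(1236.88)⁴ = 2.88×10⁵ W.

P ≈ 2.88×10⁵ W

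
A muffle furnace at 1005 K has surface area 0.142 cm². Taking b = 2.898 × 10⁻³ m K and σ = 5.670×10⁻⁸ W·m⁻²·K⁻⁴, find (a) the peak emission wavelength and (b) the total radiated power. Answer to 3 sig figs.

(a) λ_max = b/T = 2.898×10⁻³/1005 = 2.884×10⁻⁶ m = 2.88 μm.
Area A = 0.142 cm² = 1.42×10⁻⁵ m².
(b) P = σAT⁴ = 5.670×10⁻⁸×1.42×10⁻⁵×(1005)⁴ = 0.821 W.

λ_max ≈ 2.88 μm; P ≈ 0.821 W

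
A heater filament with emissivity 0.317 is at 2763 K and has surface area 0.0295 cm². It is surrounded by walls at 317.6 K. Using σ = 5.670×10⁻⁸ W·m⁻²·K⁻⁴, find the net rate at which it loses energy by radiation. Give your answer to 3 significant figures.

Area A = 0.0295 cm² = 2.95×10⁻⁶ m².
Net radiated power P_net = εσA(T⁴ − T₀⁴) = 0.317×5.670×10⁻⁸×2.95×10⁻⁶×(2763⁴ − 317.6⁴).
T⁴ − T₀⁴ = 5.82805×10¹³ − 1.01747×10¹⁰ = 5.82703×10¹³ K⁴, so P_net = 3.09 W.

Net loss ≈ 3.09 W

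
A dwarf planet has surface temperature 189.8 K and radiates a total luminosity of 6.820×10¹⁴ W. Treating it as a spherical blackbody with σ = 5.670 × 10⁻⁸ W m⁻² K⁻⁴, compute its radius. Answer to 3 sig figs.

R ≈ 8.59×10⁵ m

L = 4πR²σT⁴ ⇒ R = √(L/(4πσT⁴)).
σT⁴ = 73.5814 W/m², so R = √(6.820×10¹⁴/(4π×73.5814)) = 8.59×10⁵ m.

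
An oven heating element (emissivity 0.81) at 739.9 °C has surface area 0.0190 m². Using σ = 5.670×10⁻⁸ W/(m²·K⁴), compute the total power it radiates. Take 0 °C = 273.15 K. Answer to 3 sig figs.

T = 739.9 °C + 273.15 = 1013.05 K.
Area A = 0.0190 m².
P = εσAT⁴ = 0.81 × 5.670×10⁻⁸ × 0.0190 × (1013.05)⁴ = 919 W.

P ≈ 919 W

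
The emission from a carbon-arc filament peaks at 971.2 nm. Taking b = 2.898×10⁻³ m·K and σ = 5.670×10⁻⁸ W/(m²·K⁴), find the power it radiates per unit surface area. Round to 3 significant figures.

I ≈ 4.50×10⁶ W/m²

Wien's law: T = b/λ_max = 2.898×10⁻³/9.712×10⁻⁷ = 2983.94 K.
Then I = σT⁴ = 5.670×10⁻⁸×(2983.94)⁴ = 4.50×10⁶ W/m².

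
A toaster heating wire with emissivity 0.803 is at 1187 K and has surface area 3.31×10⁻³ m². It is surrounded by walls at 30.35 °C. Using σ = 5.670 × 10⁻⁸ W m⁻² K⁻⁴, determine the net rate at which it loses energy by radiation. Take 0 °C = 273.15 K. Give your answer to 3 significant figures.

Surroundings: T = 30.35 °C + 273.15 = 303.50 K.
Area A = 3.31×10⁻³ m².
Net radiated power P_net = εσA(T⁴ − T₀⁴) = 0.803×5.670×10⁻⁸×3.31×10⁻³×(1187⁴ − 303.50⁴).
T⁴ − T₀⁴ = 1.98519×10¹² − 8.48467×10⁹ = 1.97671×10¹² K⁴, so P_net = 298 W.

Net loss ≈ 298 W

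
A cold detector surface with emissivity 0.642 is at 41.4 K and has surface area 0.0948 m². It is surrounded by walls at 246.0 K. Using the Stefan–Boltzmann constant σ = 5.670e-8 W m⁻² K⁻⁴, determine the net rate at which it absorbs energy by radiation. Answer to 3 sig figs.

Net gain ≈ 12.6 W

Area A = 0.0948 m².
Net radiated power P_net = εσA(T⁴ − T₀⁴) = 0.642×5.670×10⁻⁸×0.0948×(41.4⁴ − 246.0⁴).
T⁴ − T₀⁴ = 2.93766×10⁶ − 3.66219×10⁹ = -3.65925×10⁹ K⁴, so P_net = -12.6 W — negative, meaning a net gain of 12.6 W.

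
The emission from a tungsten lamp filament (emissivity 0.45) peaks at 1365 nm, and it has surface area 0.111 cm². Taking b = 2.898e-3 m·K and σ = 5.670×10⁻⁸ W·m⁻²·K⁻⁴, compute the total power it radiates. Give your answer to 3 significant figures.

Wien's law: T = b/λ_max = 2.898×10⁻³/1.365×10⁻⁶ = 2123.08 K.
Area A = 0.111 cm² = 1.11×10⁻⁵ m².
Then P = εσAT⁴ = 0.45×5.670×10⁻⁸×1.11×10⁻⁵×(2123.08)⁴ = 5.75 W.

P ≈ 5.75 W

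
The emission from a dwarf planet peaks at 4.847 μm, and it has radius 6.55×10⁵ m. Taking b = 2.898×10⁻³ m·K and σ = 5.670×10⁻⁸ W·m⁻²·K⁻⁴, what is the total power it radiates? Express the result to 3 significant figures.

P ≈ 3.91×10¹⁶ W

Wien's law: T = b/λ_max = 2.898×10⁻³/4.847×10⁻⁶ = 597.896 K.
Surface area A = 4πR² = 4π(6.55×10⁵ m)² = 5.39129×10¹² m².
Then P = σAT⁴ = 5.670×10⁻⁸×5.39129×10¹²×(597.896)⁴ = 3.91×10¹⁶ W.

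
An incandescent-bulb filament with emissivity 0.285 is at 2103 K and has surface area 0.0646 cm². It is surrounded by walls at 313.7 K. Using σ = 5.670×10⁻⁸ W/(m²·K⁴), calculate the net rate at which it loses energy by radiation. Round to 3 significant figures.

Net loss ≈ 2.04 W

Area A = 0.0646 cm² = 6.46×10⁻⁶ m².
Net radiated power P_net = εσA(T⁴ − T₀⁴) = 0.285×5.670×10⁻⁸×6.46×10⁻⁶×(2103⁴ − 313.7⁴).
T⁴ − T₀⁴ = 1.95595×10¹³ − 9.68407×10⁹ = 1.95498×10¹³ K⁴, so P_net = 2.04 W.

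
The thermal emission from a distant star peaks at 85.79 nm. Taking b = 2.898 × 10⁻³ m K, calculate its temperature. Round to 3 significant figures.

T ≈ 3.38×10⁴ K

Wien's law gives T = b/λ_max = (2.898×10⁻³ m·K)/(8.579×10⁻⁸ m) = 3.38×10⁴ K.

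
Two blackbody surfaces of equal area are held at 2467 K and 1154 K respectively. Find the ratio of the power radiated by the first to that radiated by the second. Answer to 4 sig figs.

With equal areas, P₁/P₂ = (T₁/T₂)⁴ = (2467/1154)⁴ = 20.89.

P₁/P₂ ≈ 20.89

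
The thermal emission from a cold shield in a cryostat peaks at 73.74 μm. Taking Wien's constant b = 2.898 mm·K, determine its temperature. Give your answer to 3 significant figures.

Wien's law gives T = b/λ_max = (2.898×10⁻³ m·K)/(7.374×10⁻⁵ m) = 39.3 K.

T ≈ 39.3 K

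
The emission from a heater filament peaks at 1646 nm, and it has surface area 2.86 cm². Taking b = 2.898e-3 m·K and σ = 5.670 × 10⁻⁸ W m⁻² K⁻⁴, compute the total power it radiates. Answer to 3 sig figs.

P ≈ 156 W

Wien's law: T = b/λ_max = 2.898×10⁻³/1.646×10⁻⁶ = 1760.63 K.
Area A = 2.86 cm² = 2.86×10⁻⁴ m².
Then P = σAT⁴ = 5.670×10⁻⁸×2.86×10⁻⁴×(1760.63)⁴ = 156 W.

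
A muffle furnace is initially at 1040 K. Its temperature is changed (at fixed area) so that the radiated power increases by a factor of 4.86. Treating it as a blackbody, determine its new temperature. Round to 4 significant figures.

T₂ ≈ 1544 K

P ∝ T⁴, so T₂/T₁ = (P₂/P₁)^(1/4) = (4.86)^(1/4) = 1.48477.
T₂ = 1040 × 1.48477 = 1544 K.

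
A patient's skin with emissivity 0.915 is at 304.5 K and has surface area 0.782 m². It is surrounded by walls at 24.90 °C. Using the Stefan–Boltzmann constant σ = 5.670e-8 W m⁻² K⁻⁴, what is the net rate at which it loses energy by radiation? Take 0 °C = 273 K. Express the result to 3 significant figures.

Surroundings: T = 24.90 °C + 273 = 297.90 K.
Area A = 0.782 m².
Net radiated power P_net = εσA(T⁴ − T₀⁴) = 0.915×5.670×10⁻⁸×0.782×(304.5⁴ − 297.90⁴).
T⁴ − T₀⁴ = 8.59704×10⁹ − 7.87557×10⁹ = 7.21470×10⁸ K⁴, so P_net = 29.3 W.

Net loss ≈ 29.3 W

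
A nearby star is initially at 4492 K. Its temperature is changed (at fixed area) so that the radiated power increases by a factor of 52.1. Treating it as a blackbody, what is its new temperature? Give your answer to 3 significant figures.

P ∝ T⁴, so T₂/T₁ = (P₂/P₁)^(1/4) = (52.1)^(1/4) = 2.68664.
T₂ = 4492 × 2.68664 = 1.21×10⁴ K.

T₂ ≈ 1.21×10⁴ K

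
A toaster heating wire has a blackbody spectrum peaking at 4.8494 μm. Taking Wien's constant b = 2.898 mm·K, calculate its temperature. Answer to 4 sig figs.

T ≈ 597.6 K

Wien's law gives T = b/λ_max = (2.898×10⁻³ m·K)/(4.8494×10⁻⁶ m) = 597.6 K.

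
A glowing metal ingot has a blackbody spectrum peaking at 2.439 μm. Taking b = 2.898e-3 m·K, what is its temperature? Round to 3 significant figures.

T ≈ 1.19×10³ K

Wien's law gives T = b/λ_max = (2.898×10⁻³ m·K)/(2.439×10⁻⁶ m) = 1.19×10³ K.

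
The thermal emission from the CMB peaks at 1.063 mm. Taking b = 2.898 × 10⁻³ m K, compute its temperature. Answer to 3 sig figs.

Wien's law gives T = b/λ_max = (2.898×10⁻³ m·K)/(1.063×10⁻³ m) = 2.73 K.

T ≈ 2.73 K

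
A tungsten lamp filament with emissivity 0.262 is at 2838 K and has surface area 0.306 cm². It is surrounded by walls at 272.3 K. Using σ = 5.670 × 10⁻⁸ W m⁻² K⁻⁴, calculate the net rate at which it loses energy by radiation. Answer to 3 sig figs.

Area A = 0.306 cm² = 3.06×10⁻⁵ m².
Net radiated power P_net = εσA(T⁴ − T₀⁴) = 0.262×5.670×10⁻⁸×3.06×10⁻⁵×(2838⁴ − 272.3⁴).
T⁴ − T₀⁴ = 6.48708×10¹³ − 5.49782×10⁹ = 6.48653×10¹³ K⁴, so P_net = 29.5 W.

Net loss ≈ 29.5 W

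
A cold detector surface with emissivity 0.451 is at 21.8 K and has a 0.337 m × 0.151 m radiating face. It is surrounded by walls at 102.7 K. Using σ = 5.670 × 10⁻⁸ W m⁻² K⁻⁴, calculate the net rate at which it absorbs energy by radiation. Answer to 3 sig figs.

Area A = 0.337 × 0.151 = 0.050887 m².
Net radiated power P_net = εσA(T⁴ − T₀⁴) = 0.451×5.670×10⁻⁸×0.050887×(21.8⁴ − 102.7⁴).
T⁴ − T₀⁴ = 2.25853×10⁵ − 1.11245×10⁸ = -1.11019×10⁸ K⁴, so P_net = -0.144 W — negative, meaning a net gain of 0.144 W.

Net gain ≈ 0.144 W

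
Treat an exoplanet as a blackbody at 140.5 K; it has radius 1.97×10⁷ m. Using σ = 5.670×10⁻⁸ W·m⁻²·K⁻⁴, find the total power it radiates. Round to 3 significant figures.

Surface area A = 4πR² = 4π(1.97×10⁷ m)² = 4.87688×10¹⁵ m².
P = σAT⁴ = 5.670×10⁻⁸ × 4.87688×10¹⁵ × (140.5)⁴ = 1.08×10¹⁷ W.

P ≈ 1.08×10¹⁷ W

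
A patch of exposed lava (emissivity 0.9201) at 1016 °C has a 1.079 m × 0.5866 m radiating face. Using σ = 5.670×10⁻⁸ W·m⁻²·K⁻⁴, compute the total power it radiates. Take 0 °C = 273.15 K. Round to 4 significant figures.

P ≈ 9.120×10⁴ W

T = 1016 °C + 273.15 = 1289.15 K.
Area A = 1.079 × 0.5866 = 0.632941 m².
P = εσAT⁴ = 0.9201 × 5.670×10⁻⁸ × 0.632941 × (1289.15)⁴ = 9.120×10⁴ W.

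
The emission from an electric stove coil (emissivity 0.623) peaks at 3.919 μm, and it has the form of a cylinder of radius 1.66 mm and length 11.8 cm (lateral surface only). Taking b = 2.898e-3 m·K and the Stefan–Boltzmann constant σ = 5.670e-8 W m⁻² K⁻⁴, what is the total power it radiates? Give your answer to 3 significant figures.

Wien's law: T = b/λ_max = 2.898×10⁻³/3.919×10⁻⁶ = 739.474 K.
Lateral area A = 2πrL = 2π×1.66×10⁻³×0.118 = 1.23075×10⁻³ m².
Then P = εσAT⁴ = 0.623×5.670×10⁻⁸×1.23075×10⁻³×(739.474)⁴ = 13.0 W.

P ≈ 13.0 W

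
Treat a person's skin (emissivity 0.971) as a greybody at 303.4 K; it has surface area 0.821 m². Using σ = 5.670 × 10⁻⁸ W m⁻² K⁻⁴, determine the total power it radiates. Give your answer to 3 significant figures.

Area A = 0.821 m².
P = εσAT⁴ = 0.971 × 5.670×10⁻⁸ × 0.821 × (303.4)⁴ = 383 W.

P ≈ 383 W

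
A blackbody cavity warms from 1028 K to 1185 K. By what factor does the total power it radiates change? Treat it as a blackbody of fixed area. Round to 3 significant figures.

P₂/P₁ ≈ 1.77

P ∝ T⁴, so P₂/P₁ = (T₂/T₁)⁴ = (1185/1028)⁴ = (1.15272)⁴ = 1.77.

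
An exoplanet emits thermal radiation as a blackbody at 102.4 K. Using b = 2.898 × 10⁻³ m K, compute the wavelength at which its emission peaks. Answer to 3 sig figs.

λ_max ≈ 28.3 μm

Wien's displacement law: λ_max = b/T = (2.898×10⁻³ m·K)/(102.4 K) = 2.830×10⁻⁵ m.
That is 28.3 μm, in the infrared range.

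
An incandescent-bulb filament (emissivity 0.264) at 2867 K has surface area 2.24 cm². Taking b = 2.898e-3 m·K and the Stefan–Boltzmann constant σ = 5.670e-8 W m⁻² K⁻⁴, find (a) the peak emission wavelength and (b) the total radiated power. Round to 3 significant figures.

(a) λ_max = b/T = 2.898×10⁻³/2867 = 1.011×10⁻⁶ m = 1.01 μm.
Area A = 2.24 cm² = 2.24×10⁻⁴ m².
(b) P = εσAT⁴ = 0.264×5.670×10⁻⁸×2.24×10⁻⁴×(2867)⁴ = 227 W.

λ_max ≈ 1.01 μm; P ≈ 227 W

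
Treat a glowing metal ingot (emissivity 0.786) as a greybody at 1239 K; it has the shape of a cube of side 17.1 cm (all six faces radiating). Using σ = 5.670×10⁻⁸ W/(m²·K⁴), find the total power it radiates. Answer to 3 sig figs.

Area A = 6s² = 6×(0.171 m)² = 0.175446 m².
P = εσAT⁴ = 0.786 × 5.670×10⁻⁸ × 0.175446 × (1239)⁴ = 1.84×10⁴ W.

P ≈ 1.84×10⁴ W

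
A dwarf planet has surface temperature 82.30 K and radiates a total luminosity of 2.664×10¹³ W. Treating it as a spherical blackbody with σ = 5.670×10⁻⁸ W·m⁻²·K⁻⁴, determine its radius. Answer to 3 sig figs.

R ≈ 9.03×10⁵ m

L = 4πR²σT⁴ ⇒ R = √(L/(4πσT⁴)).
σT⁴ = 2.60125 W/m², so R = √(2.664×10¹³/(4π×2.60125)) = 9.03×10⁵ m.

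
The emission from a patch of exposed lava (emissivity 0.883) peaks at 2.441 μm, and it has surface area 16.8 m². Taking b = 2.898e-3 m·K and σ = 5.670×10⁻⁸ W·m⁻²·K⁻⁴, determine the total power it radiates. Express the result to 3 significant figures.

Wien's law: T = b/λ_max = 2.898×10⁻³/2.441×10⁻⁶ = 1187.22 K.
Area A = 16.8 m².
Then P = εσAT⁴ = 0.883×5.670×10⁻⁸×16.8×(1187.22)⁴ = 1.67×10⁶ W.

P ≈ 1.67×10⁶ W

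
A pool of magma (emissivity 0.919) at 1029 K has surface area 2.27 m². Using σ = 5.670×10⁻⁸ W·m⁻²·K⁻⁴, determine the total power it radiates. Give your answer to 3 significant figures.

P ≈ 1.33×10⁵ W

Area A = 2.27 m².
P = εσAT⁴ = 0.919 × 5.670×10⁻⁸ × 2.27 × (1029)⁴ = 1.33×10⁵ W.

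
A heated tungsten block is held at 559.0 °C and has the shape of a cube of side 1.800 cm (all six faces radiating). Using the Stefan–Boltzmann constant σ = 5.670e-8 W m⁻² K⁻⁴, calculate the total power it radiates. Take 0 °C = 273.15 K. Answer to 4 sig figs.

T = 559.0 °C + 273.15 = 832.15 K.
Area A = 6s² = 6×(0.01800 m)² = 1.944×10⁻³ m².
P = σAT⁴ = 5.670×10⁻⁸ × 1.944×10⁻³ × (832.15)⁴ = 52.85 W.

P ≈ 52.85 W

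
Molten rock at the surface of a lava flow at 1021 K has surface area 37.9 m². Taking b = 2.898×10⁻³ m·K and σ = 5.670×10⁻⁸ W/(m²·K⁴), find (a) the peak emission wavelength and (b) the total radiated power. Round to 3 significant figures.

(a) λ_max = b/T = 2.898×10⁻³/1021 = 2.838×10⁻⁶ m = 2.84×10³ nm.
Area A = 37.9 m².
(b) P = σAT⁴ = 5.670×10⁻⁸×37.9×(1021)⁴ = 2.34×10⁶ W.

λ_max ≈ 2.84×10³ nm; P ≈ 2.34×10⁶ W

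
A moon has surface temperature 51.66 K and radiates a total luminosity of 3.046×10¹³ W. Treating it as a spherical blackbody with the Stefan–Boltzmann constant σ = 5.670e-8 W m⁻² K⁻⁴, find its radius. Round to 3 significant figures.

R ≈ 2.45×10⁶ m

L = 4πR²σT⁴ ⇒ R = √(L/(4πσT⁴)).
σT⁴ = 0.403832 W/m², so R = √(3.046×10¹³/(4π×0.403832)) = 2.45×10⁶ m.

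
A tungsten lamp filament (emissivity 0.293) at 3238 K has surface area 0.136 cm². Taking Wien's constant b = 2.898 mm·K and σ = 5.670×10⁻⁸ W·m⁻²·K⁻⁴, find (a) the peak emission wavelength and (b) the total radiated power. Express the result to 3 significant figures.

λ_max ≈ 0.895 μm; P ≈ 24.8 W

(a) λ_max = b/T = 2.898×10⁻³/3238 = 8.950×10⁻⁷ m = 0.895 μm.
Area A = 0.136 cm² = 1.36×10⁻⁵ m².
(b) P = εσAT⁴ = 0.293×5.670×10⁻⁸×1.36×10⁻⁵×(3238)⁴ = 24.8 W.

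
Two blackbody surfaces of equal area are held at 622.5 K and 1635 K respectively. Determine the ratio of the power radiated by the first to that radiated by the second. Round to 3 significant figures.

With equal areas, P₁/P₂ = (T₁/T₂)⁴ = (622.5/1635)⁴ = 0.0210.

P₁/P₂ ≈ 0.0210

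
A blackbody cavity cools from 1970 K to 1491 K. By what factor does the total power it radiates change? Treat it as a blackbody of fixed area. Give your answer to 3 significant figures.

P ∝ T⁴, so P₂/P₁ = (T₂/T₁)⁴ = (1491/1970)⁴ = (0.756853)⁴ = 0.328.

P₂/P₁ ≈ 0.328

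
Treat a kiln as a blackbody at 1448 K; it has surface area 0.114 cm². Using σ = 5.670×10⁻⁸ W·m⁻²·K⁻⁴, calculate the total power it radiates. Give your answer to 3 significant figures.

P ≈ 2.84 W

Area A = 0.114 cm² = 1.14×10⁻⁵ m².
P = σAT⁴ = 5.670×10⁻⁸ × 1.14×10⁻⁵ × (1448)⁴ = 2.84 W.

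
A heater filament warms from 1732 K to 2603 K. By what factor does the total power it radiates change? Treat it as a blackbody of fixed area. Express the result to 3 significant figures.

P ∝ T⁴, so P₂/P₁ = (T₂/T₁)⁴ = (2603/1732)⁴ = (1.50289)⁴ = 5.10.

P₂/P₁ ≈ 5.10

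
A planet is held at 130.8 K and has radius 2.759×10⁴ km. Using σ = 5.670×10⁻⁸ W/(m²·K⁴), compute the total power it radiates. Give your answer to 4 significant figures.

Surface area A = 4πR² = 4π(2.759×10⁷ m)² = 9.56562×10¹⁵ m².
P = σAT⁴ = 5.670×10⁻⁸ × 9.56562×10¹⁵ × (130.8)⁴ = 1.588×10¹⁷ W.

P ≈ 1.588×10¹⁷ W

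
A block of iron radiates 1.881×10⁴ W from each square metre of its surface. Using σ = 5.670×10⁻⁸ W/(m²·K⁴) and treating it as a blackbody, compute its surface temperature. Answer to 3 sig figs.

T ≈ 759 K

I = σT⁴, so T = (I/σ)^(1/4) = (1.881×10⁴/(5.670×10⁻⁸))^(1/4) = 759 K.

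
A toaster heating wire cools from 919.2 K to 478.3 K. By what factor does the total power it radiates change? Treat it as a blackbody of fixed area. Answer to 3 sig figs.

P ∝ T⁴, so P₂/P₁ = (T₂/T₁)⁴ = (478.3/919.2)⁴ = (0.520344)⁴ = 0.0733.

P₂/P₁ ≈ 0.0733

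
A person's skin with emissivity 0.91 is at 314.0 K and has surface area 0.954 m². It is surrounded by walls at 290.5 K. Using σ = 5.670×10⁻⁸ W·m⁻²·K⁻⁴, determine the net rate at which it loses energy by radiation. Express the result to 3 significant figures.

Area A = 0.954 m².
Net radiated power P_net = εσA(T⁴ − T₀⁴) = 0.91×5.670×10⁻⁸×0.954×(314.0⁴ − 290.5⁴).
T⁴ − T₀⁴ = 9.72117×10⁹ − 7.12171×10⁹ = 2.59946×10⁹ K⁴, so P_net = 128 W.

Net loss ≈ 128 W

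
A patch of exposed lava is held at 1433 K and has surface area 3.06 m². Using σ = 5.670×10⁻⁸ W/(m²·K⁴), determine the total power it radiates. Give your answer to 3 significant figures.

Area A = 3.06 m².
P = σAT⁴ = 5.670×10⁻⁸ × 3.06 × (1433)⁴ = 7.32×10⁵ W.

P ≈ 7.32×10⁵ W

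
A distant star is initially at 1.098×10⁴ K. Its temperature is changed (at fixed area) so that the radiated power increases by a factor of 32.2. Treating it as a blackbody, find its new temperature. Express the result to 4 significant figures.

T₂ ≈ 2.616×10⁴ K

P ∝ T⁴, so T₂/T₁ = (P₂/P₁)^(1/4) = (32.2)^(1/4) = 2.38212.
T₂ = 1.098×10⁴ × 2.38212 = 2.616×10⁴ K.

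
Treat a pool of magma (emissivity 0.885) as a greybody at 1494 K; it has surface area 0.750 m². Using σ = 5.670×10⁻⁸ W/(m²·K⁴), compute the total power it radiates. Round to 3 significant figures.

P ≈ 1.87×10⁵ W

Area A = 0.750 m².
P = εσAT⁴ = 0.885 × 5.670×10⁻⁸ × 0.750 × (1494)⁴ = 1.87×10⁵ W.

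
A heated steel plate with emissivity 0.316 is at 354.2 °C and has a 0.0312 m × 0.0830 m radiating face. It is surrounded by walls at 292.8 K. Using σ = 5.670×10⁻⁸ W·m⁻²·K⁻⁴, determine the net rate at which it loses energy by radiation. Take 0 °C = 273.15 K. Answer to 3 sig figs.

T = 354.2 °C + 273.15 = 627.35 K.
Area A = 0.0312 × 0.0830 = 2.5896×10⁻³ m².
Net radiated power P_net = εσA(T⁴ − T₀⁴) = 0.316×5.670×10⁻⁸×2.5896×10⁻³×(627.35⁴ − 292.8⁴).
T⁴ − T₀⁴ = 1.54896×10¹¹ − 7.34995×10⁹ = 1.47546×10¹¹ K⁴, so P_net = 6.85 W.

Net loss ≈ 6.85 W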